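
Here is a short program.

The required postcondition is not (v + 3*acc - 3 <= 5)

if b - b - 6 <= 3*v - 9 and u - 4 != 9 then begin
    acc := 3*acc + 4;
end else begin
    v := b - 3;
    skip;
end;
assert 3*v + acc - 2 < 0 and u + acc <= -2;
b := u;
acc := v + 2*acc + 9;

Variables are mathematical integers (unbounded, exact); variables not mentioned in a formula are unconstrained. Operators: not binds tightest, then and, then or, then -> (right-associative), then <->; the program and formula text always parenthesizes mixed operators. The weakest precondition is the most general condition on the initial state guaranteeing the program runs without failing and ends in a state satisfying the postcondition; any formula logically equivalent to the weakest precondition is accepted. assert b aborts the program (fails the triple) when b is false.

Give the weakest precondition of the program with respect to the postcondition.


Working backward. After the program, the postcondition not (v + 3*acc - 3 <= 5) must hold; in canonical form it is not (3*acc + v <= 8).
Before acc := v + 2*acc + 9: not (6*acc + 4*v <= -19)
Before b := u: not (6*acc + 4*v <= -19)
Before assert 3*v + acc - 2 < 0 and u + acc <= -2: acc + 3*v < 2 and acc + u <= -2 and (not (6*acc + 4*v <= -19))
Then branch requires 3*acc + 3*v < -2 and 3*acc + u <= -6 and (not (18*acc + 4*v <= -43)); else branch requires acc + 3*b < 11 and acc + u <= -2 and (not (6*acc + 4*b <= -7)).
Before the if: ((3*v >= 3 and u != 13) -> (3*acc + 3*v < -2 and 3*acc + u <= -6 and (not (18*acc + 4*v <= -43)))) and ((not (3*v >= 3 and u != 13)) -> (acc + 3*b < 11 and acc + u <= -2 and (not (6*acc + 4*b <= -7))))
Answer: WP = ((3*v >= 3 and u != 13) -> (3*acc + 3*v < -2 and 3*acc + u <= -6 and (not (18*acc + 4*v <= -43)))) and ((not (3*v >= 3 and u != 13)) -> (acc + 3*b < 11 and acc + u <= -2 and (not (6*acc + 4*b <= -7))))


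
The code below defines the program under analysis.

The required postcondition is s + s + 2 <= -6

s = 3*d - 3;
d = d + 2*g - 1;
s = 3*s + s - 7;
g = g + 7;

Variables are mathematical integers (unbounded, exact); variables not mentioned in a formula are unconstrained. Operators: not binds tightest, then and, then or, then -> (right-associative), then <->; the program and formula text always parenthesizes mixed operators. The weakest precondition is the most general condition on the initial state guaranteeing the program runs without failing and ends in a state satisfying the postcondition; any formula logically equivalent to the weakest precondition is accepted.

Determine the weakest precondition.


Working backward. After the program, the postcondition s + s + 2 <= -6 must hold; in canonical form it is 2*s <= -8.
Before g := g + 7: 2*s <= -8
Before s := 3*s + s - 7: 8*s <= 6
Before d := d + 2*g - 1: 8*s <= 6
Before s := 3*d - 3: 24*d <= 30
Answer: WP = 24*d <= 30


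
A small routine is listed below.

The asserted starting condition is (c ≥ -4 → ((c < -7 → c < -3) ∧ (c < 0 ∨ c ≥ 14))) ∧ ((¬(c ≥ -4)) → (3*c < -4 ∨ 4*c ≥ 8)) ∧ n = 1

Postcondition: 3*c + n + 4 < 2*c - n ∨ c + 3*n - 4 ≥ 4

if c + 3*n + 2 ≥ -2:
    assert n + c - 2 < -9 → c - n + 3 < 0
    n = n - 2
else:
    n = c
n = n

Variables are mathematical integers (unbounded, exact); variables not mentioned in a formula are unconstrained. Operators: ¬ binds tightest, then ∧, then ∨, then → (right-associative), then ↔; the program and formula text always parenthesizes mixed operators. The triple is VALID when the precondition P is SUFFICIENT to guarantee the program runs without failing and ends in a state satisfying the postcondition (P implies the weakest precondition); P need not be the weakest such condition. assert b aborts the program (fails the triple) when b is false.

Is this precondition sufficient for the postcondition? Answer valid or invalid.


Working backward. After the program, the postcondition 3*c + n + 4 < 2*c - n ∨ c + 3*n - 4 ≥ 4 must hold; in canonical form it is c + 2*n < -4 ∨ c + 3*n ≥ 8.
Before n := n: c + 2*n < -4 ∨ c + 3*n ≥ 8
Then branch requires (c + n < -7 → c < n - 3) ∧ (c + 2*n < 0 ∨ c + 3*n ≥ 14); else branch requires 3*c < -4 ∨ 4*c ≥ 8.
Before the if: (c + 3*n ≥ -4 → ((c + n < -7 → c < n - 3) ∧ (c + 2*n < 0 ∨ c + 3*n ≥ 14))) ∧ ((¬(c + 3*n ≥ -4)) → (3*c < -4 ∨ 4*c ≥ 8))
The weakest precondition is (c + 3*n ≥ -4 → ((c + n < -7 → c < n - 3) ∧ (c + 2*n < 0 ∨ c + 3*n ≥ 14))) ∧ ((¬(c + 3*n ≥ -4)) → (3*c < -4 ∨ 4*c ≥ 8)).
Check whether (c ≥ -4 → ((c < -7 → c < -3) ∧ (c < 0 ∨ c ≥ 14))) ∧ ((¬(c ≥ -4)) → (3*c < -4 ∨ 4*c ≥ 8)) ∧ n = 1 implies it.
Countermodel: at the initial state c = -2, n = 1, the precondition holds but the weakest precondition fails.
Answer: invalid


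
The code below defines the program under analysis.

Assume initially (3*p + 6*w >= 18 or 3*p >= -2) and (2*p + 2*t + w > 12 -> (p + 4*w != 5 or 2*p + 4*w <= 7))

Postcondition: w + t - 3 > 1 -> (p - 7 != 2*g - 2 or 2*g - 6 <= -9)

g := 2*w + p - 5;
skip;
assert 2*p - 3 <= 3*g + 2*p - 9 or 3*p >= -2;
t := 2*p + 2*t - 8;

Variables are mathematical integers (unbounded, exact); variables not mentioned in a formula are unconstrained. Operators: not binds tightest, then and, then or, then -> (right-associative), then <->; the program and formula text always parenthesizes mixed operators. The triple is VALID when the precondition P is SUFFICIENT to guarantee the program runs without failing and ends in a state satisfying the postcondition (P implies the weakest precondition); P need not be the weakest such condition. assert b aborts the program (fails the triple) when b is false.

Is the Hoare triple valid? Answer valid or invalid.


Working backward. After the program, the postcondition w + t - 3 > 1 -> (p - 7 != 2*g - 2 or 2*g - 6 <= -9) must hold; in canonical form it is t + w > 4 -> (p != 2*g + 5 or 2*g <= -3).
Before t := 2*p + 2*t - 8: 2*p + 2*t + w > 12 -> (p != 2*g + 5 or 2*g <= -3)
Before assert 2*p - 3 <= 3*g + 2*p - 9 or 3*p >= -2: (3*g >= 6 or 3*p >= -2) and (2*p + 2*t + w > 12 -> (p != 2*g + 5 or 2*g <= -3))
Before skip: (3*g >= 6 or 3*p >= -2) and (2*p + 2*t + w > 12 -> (p != 2*g + 5 or 2*g <= -3))
Before g := 2*w + p - 5: (3*p + 6*w >= 21 or 3*p >= -2) and (2*p + 2*t + w > 12 -> (p + 4*w != 5 or 2*p + 4*w <= 7))
The weakest precondition is (3*p + 6*w >= 21 or 3*p >= -2) and (2*p + 2*t + w > 12 -> (p + 4*w != 5 or 2*p + 4*w <= 7)).
Check whether (3*p + 6*w >= 18 or 3*p >= -2) and (2*p + 2*t + w > 12 -> (p + 4*w != 5 or 2*p + 4*w <= 7)) implies it.
Countermodel: at the initial state p = -4, t = 8, w = 5, the precondition holds but the weakest precondition fails.
Answer: invalid


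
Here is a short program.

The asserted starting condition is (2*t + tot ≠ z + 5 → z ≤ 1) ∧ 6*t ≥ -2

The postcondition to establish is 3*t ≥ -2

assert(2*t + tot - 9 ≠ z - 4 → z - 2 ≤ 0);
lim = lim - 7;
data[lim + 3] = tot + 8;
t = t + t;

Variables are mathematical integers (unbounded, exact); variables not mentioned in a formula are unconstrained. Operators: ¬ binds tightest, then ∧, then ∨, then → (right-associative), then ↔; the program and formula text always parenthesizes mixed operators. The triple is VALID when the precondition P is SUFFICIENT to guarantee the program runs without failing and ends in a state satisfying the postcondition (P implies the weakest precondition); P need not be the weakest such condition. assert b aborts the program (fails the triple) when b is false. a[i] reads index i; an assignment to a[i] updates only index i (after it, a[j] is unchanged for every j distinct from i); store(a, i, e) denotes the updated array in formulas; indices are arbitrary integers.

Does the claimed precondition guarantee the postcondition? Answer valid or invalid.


Working backward. After the program, 3*t ≥ -2 must hold.
Before t := t + t: 6*t ≥ -2
Before data[lim + 3] := tot + 8: 6*t ≥ -2
Before lim := lim - 7: 6*t ≥ -2
Before assert 2*t + tot - 9 ≠ z - 4 → z - 2 ≤ 0: (2*t + tot ≠ z + 5 → z ≤ 2) ∧ 6*t ≥ -2
The weakest precondition is (2*t + tot ≠ z + 5 → z ≤ 2) ∧ 6*t ≥ -2.
Check whether (2*t + tot ≠ z + 5 → z ≤ 1) ∧ 6*t ≥ -2 implies it.
Every state satisfying the precondition satisfies the weakest precondition: the implication holds.
Answer: valid


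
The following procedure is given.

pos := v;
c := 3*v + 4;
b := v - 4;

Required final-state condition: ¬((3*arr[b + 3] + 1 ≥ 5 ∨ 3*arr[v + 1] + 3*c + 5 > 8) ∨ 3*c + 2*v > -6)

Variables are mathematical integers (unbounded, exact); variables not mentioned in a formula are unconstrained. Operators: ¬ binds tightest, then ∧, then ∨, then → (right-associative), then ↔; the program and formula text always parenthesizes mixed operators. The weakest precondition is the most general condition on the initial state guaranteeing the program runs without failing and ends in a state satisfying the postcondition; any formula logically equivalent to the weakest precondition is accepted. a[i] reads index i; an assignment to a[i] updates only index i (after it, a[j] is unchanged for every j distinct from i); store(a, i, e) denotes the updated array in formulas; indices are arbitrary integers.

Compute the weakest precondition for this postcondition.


Working backward. After the program, the postcondition ¬((3*arr[b + 3] + 1 ≥ 5 ∨ 3*arr[v + 1] + 3*c + 5 > 8) ∨ 3*c + 2*v > -6) must hold; in canonical form it is ¬(3*arr[b + 3] ≥ 4 ∨ 3*arr[v + 1] + 3*c > 3 ∨ 3*c + 2*v > -6).
Before b := v - 4: ¬(3*arr[v - 1] ≥ 4 ∨ 3*arr[v + 1] + 3*c > 3 ∨ 3*c + 2*v > -6)
Before c := 3*v + 4: ¬(3*arr[v - 1] ≥ 4 ∨ 3*arr[v + 1] + 9*v > -9 ∨ 11*v > -18)
Before pos := v: ¬(3*arr[v - 1] ≥ 4 ∨ 3*arr[v + 1] + 9*v > -9 ∨ 11*v > -18)
Answer: WP = ¬(3*arr[v - 1] ≥ 4 ∨ 3*arr[v + 1] + 9*v > -9 ∨ 11*v > -18)


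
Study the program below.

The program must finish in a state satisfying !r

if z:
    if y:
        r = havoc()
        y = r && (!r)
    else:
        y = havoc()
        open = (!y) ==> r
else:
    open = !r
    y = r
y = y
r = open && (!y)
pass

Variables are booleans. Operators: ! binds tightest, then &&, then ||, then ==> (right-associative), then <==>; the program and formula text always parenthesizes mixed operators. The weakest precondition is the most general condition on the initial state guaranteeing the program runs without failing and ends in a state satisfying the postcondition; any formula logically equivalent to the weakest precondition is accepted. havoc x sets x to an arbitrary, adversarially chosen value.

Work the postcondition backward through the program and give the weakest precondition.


Working backward. After the program, !r must hold.
Before skip: !r
Before r := open && (!y): !(open && (!y))
Before y := y: !(open && (!y))
Then branch requires (y ==> (!open)) && ((!y) ==> (!r)); else branch requires r.
Before the if: (z ==> ((y ==> (!open)) && ((!y) ==> (!r)))) && ((!z) ==> r)
Answer: WP = (z ==> ((y ==> (!open)) && ((!y) ==> (!r)))) && ((!z) ==> r)


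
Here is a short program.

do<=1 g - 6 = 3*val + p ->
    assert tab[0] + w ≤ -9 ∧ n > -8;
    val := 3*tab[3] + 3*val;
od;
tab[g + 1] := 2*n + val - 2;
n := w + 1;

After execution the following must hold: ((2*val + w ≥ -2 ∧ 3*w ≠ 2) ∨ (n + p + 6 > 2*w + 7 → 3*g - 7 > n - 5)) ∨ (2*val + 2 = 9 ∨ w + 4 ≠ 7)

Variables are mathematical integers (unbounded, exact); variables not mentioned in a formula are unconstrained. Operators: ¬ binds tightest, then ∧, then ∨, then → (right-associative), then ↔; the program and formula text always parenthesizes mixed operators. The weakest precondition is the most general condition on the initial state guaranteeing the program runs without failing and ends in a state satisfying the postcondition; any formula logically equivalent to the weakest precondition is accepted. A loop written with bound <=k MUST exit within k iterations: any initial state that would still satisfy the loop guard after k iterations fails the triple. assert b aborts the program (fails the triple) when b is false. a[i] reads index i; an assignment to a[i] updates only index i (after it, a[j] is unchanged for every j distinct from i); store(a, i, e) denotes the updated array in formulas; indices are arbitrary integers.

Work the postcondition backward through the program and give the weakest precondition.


Working backward. After the program, the postcondition ((2*val + w ≥ -2 ∧ 3*w ≠ 2) ∨ (n + p + 6 > 2*w + 7 → 3*g - 7 > n - 5)) ∨ (2*val + 2 = 9 ∨ w + 4 ≠ 7) must hold; in canonical form it is (2*val + w ≥ -2 ∧ 3*w ≠ 2) ∨ (n + p > 2*w + 1 → 3*g > n + 2) ∨ 2*val = 7 ∨ w ≠ 3.
Before n := w + 1: (2*val + w ≥ -2 ∧ 3*w ≠ 2) ∨ (p > w → 3*g > w + 3) ∨ 2*val = 7 ∨ w ≠ 3
Before tab[g + 1] := 2*n + val - 2: (2*val + w ≥ -2 ∧ 3*w ≠ 2) ∨ (p > w → 3*g > w + 3) ∨ 2*val = 7 ∨ w ≠ 3
Before the loop (bound <=1), unroll the exhaustion recursion (WP_0 = exit-now case; WP_j = one more guarded iteration, up to j = 1):
  WP_0: (¬(g = p + 3*val + 6)) ∧ ((2*val + w ≥ -2 ∧ 3*w ≠ 2) ∨ (p > w → 3*g > w + 3) ∨ 2*val = 7 ∨ w ≠ 3)
  WP_1: (g = p + 3*val + 6 → (tab[0] + w ≤ -9 ∧ n > -8 ∧ (¬(g = 9*tab[3] + p + 9*val + 6)) ∧ ((6*tab[3] + 6*val + w ≥ -2 ∧ 3*w ≠ 2) ∨ (p > w → 3*g > w + 3) ∨ 6*tab[3] + 6*val = 7 ∨ w ≠ 3))) ∧ ((¬(g = p + 3*val + 6)) → ((2*val + w ≥ -2 ∧ 3*w ≠ 2) ∨ (p > w → 3*g > w + 3) ∨ 2*val = 7 ∨ w ≠ 3))
So before the loop: (g = p + 3*val + 6 → (tab[0] + w ≤ -9 ∧ n > -8 ∧ (¬(g = 9*tab[3] + p + 9*val + 6)) ∧ ((6*tab[3] + 6*val + w ≥ -2 ∧ 3*w ≠ 2) ∨ (p > w → 3*g > w + 3) ∨ 6*tab[3] + 6*val = 7 ∨ w ≠ 3))) ∧ ((¬(g = p + 3*val + 6)) → ((2*val + w ≥ -2 ∧ 3*w ≠ 2) ∨ (p > w → 3*g > w + 3) ∨ 2*val = 7 ∨ w ≠ 3))
Answer: WP = (g = p + 3*val + 6 → (tab[0] + w ≤ -9 ∧ n > -8 ∧ (¬(g = 9*tab[3] + p + 9*val + 6)) ∧ ((6*tab[3] + 6*val + w ≥ -2 ∧ 3*w ≠ 2) ∨ (p > w → 3*g > w + 3) ∨ 6*tab[3] + 6*val = 7 ∨ w ≠ 3))) ∧ ((¬(g = p + 3*val + 6)) → ((2*val + w ≥ -2 ∧ 3*w ≠ 2) ∨ (p > w → 3*g > w + 3) ∨ 2*val = 7 ∨ w ≠ 3))


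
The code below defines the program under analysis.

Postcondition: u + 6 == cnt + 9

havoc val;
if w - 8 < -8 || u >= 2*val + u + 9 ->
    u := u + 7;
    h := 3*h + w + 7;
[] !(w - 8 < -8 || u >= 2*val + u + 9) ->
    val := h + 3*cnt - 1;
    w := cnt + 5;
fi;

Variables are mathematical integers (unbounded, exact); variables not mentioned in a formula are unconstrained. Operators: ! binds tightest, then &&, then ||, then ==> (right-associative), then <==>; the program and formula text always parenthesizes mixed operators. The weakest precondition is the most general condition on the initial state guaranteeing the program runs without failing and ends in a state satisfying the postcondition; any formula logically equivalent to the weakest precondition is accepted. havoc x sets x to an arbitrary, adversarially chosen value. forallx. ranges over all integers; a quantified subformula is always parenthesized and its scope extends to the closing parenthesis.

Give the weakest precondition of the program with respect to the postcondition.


Working backward. After the program, the postcondition u + 6 == cnt + 9 must hold; in canonical form it is u == cnt + 3.
Then branch requires u == cnt - 4; else branch requires u == cnt + 3.
Before the if: ((w < 0 || 2*val <= -9) ==> u == cnt - 4) && ((!(w < 0 || 2*val <= -9)) ==> u == cnt + 3)
Before havoc val: forall val_1. (((w < 0 || 2*val_1 <= -9) ==> u == cnt - 4) && ((!(w < 0 || 2*val_1 <= -9)) ==> u == cnt + 3))
Answer: WP = forall val_1. (((w < 0 || 2*val_1 <= -9) ==> u == cnt - 4) && ((!(w < 0 || 2*val_1 <= -9)) ==> u == cnt + 3))


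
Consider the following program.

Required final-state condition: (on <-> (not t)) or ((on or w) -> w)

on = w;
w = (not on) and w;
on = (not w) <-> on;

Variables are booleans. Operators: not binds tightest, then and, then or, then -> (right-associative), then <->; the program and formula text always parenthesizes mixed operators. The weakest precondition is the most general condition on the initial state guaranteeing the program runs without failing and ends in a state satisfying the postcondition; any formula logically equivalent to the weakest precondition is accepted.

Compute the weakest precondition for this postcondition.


Working backward. After the program, (on <-> (not t)) or ((on or w) -> w) must hold.
Before on := (not w) <-> on: (((not w) <-> on) <-> (not t)) or ((((not w) <-> on) or w) -> w)
Before w := (not on) and w: (((not ((not on) and w)) <-> on) <-> (not t)) or ((((not ((not on) and w)) <-> on) or ((not on) and w)) -> ((not on) and w))
Before on := w: (w <-> (not t)) or (not w)
Answer: WP = (w <-> (not t)) or (not w)


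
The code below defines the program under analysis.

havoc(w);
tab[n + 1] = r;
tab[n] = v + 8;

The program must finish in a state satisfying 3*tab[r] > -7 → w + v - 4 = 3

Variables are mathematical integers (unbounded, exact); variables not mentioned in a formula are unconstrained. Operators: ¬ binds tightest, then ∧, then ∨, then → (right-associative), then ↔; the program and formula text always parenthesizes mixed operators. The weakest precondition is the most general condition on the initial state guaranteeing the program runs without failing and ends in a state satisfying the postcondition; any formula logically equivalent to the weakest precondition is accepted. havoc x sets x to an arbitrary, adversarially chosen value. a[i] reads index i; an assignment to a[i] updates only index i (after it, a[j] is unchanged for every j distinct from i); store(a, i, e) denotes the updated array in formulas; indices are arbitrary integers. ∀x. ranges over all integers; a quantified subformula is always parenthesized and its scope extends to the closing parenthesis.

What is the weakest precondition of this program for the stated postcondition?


Working backward. After the program, the postcondition 3*tab[r] > -7 → w + v - 4 = 3 must hold; in canonical form it is 3*tab[r] > -7 → v + w = 7.
Before tab[n] := v + 8: 3*store(tab, n, v + 8)[r] > -7 → v + w = 7
Before tab[n + 1] := r: 3*store(store(tab, n + 1, r), n, v + 8)[r] > -7 → v + w = 7
Before havoc w: ∀w_1. (3*store(store(tab, n + 1, r), n, v + 8)[r] > -7 → v + w_1 = 7)
Answer: WP = ∀w_1. (3*store(store(tab, n + 1, r), n, v + 8)[r] > -7 → v + w_1 = 7)


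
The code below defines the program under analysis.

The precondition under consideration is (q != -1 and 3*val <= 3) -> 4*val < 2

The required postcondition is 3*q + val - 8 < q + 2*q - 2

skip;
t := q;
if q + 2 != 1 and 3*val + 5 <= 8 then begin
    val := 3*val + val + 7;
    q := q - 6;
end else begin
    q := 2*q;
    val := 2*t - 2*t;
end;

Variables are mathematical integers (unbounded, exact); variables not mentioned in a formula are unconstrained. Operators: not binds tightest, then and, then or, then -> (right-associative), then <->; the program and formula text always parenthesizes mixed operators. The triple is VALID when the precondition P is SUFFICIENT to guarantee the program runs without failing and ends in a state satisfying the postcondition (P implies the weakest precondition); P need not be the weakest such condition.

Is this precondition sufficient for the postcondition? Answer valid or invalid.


Working backward. After the program, the postcondition 3*q + val - 8 < q + 2*q - 2 must hold; in canonical form it is val < 6.
Then branch requires 4*val < -1; else branch requires true.
Before the if: (q != -1 and 3*val <= 3) -> 4*val < -1
Before t := q: (q != -1 and 3*val <= 3) -> 4*val < -1
Before skip: (q != -1 and 3*val <= 3) -> 4*val < -1
The weakest precondition is (q != -1 and 3*val <= 3) -> 4*val < -1.
Check whether (q != -1 and 3*val <= 3) -> 4*val < 2 implies it.
Countermodel: at the initial state q = 0, val = 0, the precondition holds but the weakest precondition fails.
Answer: invalid


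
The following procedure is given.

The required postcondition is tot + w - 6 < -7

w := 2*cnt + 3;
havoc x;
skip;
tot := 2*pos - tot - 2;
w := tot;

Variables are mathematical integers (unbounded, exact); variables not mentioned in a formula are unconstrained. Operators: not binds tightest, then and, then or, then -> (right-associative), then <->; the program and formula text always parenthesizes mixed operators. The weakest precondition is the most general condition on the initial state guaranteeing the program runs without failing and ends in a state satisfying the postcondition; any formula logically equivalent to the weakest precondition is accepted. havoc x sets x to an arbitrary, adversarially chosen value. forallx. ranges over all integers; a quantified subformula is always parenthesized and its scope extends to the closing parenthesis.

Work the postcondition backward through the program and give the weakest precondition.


Working backward. After the program, the postcondition tot + w - 6 < -7 must hold; in canonical form it is tot + w < -1.
Before w := tot: 2*tot < -1
Before tot := 2*pos - tot - 2: 4*pos < 2*tot + 3
Before skip: 4*pos < 2*tot + 3
Before havoc x: 4*pos < 2*tot + 3
Before w := 2*cnt + 3: 4*pos < 2*tot + 3
Answer: WP = 4*pos < 2*tot + 3


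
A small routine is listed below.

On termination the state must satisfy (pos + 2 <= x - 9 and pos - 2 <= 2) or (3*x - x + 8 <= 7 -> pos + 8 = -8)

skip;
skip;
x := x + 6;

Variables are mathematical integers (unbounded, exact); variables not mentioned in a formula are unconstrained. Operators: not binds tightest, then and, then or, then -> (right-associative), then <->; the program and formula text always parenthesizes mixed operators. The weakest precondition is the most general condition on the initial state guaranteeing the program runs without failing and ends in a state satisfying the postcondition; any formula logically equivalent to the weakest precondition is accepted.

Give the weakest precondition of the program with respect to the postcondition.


Working backward. After the program, the postcondition (pos + 2 <= x - 9 and pos - 2 <= 2) or (3*x - x + 8 <= 7 -> pos + 8 = -8) must hold; in canonical form it is (pos <= x - 11 and pos <= 4) or (2*x <= -1 -> pos = -16).
Before x := x + 6: (pos <= x - 5 and pos <= 4) or (2*x <= -13 -> pos = -16)
Before skip: (pos <= x - 5 and pos <= 4) or (2*x <= -13 -> pos = -16)
Before skip: (pos <= x - 5 and pos <= 4) or (2*x <= -13 -> pos = -16)
Answer: WP = (pos <= x - 5 and pos <= 4) or (2*x <= -13 -> pos = -16)


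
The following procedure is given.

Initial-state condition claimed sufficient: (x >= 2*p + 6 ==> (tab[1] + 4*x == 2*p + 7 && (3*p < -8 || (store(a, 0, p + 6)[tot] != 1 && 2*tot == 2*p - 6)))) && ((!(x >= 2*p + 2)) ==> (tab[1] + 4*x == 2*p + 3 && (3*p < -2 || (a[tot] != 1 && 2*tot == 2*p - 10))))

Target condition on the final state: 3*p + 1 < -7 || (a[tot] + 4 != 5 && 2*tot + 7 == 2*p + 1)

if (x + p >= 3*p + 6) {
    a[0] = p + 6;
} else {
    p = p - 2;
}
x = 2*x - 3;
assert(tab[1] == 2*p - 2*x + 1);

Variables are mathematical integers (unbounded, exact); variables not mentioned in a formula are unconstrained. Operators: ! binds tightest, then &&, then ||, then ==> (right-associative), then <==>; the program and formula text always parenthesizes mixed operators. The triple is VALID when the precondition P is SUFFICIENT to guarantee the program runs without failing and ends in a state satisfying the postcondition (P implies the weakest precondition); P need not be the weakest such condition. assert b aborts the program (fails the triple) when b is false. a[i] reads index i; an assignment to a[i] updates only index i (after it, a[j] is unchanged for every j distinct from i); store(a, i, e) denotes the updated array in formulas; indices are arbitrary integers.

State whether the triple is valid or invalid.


Working backward. After the program, the postcondition 3*p + 1 < -7 || (a[tot] + 4 != 5 && 2*tot + 7 == 2*p + 1) must hold; in canonical form it is 3*p < -8 || (a[tot] != 1 && 2*tot == 2*p - 6).
Before assert tab[1] == 2*p - 2*x + 1: tab[1] + 2*x == 2*p + 1 && (3*p < -8 || (a[tot] != 1 && 2*tot == 2*p - 6))
Before x := 2*x - 3: tab[1] + 4*x == 2*p + 7 && (3*p < -8 || (a[tot] != 1 && 2*tot == 2*p - 6))
Then branch requires tab[1] + 4*x == 2*p + 7 && (3*p < -8 || (store(a, 0, p + 6)[tot] != 1 && 2*tot == 2*p - 6)); else branch requires tab[1] + 4*x == 2*p + 3 && (3*p < -2 || (a[tot] != 1 && 2*tot == 2*p - 10)).
Before the if: (x >= 2*p + 6 ==> (tab[1] + 4*x == 2*p + 7 && (3*p < -8 || (store(a, 0, p + 6)[tot] != 1 && 2*tot == 2*p - 6)))) && ((!(x >= 2*p + 6)) ==> (tab[1] + 4*x == 2*p + 3 && (3*p < -2 || (a[tot] != 1 && 2*tot == 2*p - 10))))
The weakest precondition is (x >= 2*p + 6 ==> (tab[1] + 4*x == 2*p + 7 && (3*p < -8 || (store(a, 0, p + 6)[tot] != 1 && 2*tot == 2*p - 6)))) && ((!(x >= 2*p + 6)) ==> (tab[1] + 4*x == 2*p + 3 && (3*p < -2 || (a[tot] != 1 && 2*tot == 2*p - 10)))).
Check whether (x >= 2*p + 6 ==> (tab[1] + 4*x == 2*p + 7 && (3*p < -8 || (store(a, 0, p + 6)[tot] != 1 && 2*tot == 2*p - 6)))) && ((!(x >= 2*p + 2)) ==> (tab[1] + 4*x == 2*p + 3 && (3*p < -2 || (a[tot] != 1 && 2*tot == 2*p - 10)))) implies it.
Countermodel: at the initial state a = {[-6] = 1, [0] = 1, [1] = 1, elsewhere 1}, p = 0, tab = {[-6] = -4, [0] = -4, [1] = -4, elsewhere -4}, tot = -6, x = 2, the precondition holds but the weakest precondition fails.
Answer: invalid


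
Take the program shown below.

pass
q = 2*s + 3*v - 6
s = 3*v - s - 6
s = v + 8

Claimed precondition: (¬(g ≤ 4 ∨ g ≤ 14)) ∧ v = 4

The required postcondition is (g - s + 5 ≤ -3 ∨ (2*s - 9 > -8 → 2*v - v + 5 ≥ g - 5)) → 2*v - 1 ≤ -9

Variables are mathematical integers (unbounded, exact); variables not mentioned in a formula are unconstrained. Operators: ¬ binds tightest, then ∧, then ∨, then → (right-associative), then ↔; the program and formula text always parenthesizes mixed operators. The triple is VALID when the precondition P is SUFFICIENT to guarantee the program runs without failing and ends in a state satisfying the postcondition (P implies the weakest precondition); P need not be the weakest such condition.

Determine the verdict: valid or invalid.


Working backward. After the program, the postcondition (g - s + 5 ≤ -3 ∨ (2*s - 9 > -8 → 2*v - v + 5 ≥ g - 5)) → 2*v - 1 ≤ -9 must hold; in canonical form it is (g ≤ s - 8 ∨ (2*s > 1 → v ≥ g - 10)) → 2*v ≤ -8.
Before s := v + 8: (g ≤ v ∨ (2*v > -15 → v ≥ g - 10)) → 2*v ≤ -8
Before s := 3*v - s - 6: (g ≤ v ∨ (2*v > -15 → v ≥ g - 10)) → 2*v ≤ -8
Before q := 2*s + 3*v - 6: (g ≤ v ∨ (2*v > -15 → v ≥ g - 10)) → 2*v ≤ -8
Before skip: (g ≤ v ∨ (2*v > -15 → v ≥ g - 10)) → 2*v ≤ -8
The weakest precondition is (g ≤ v ∨ (2*v > -15 → v ≥ g - 10)) → 2*v ≤ -8.
Check whether (¬(g ≤ 4 ∨ g ≤ 14)) ∧ v = 4 implies it.
Every state satisfying the precondition satisfies the weakest precondition: the implication holds.
Answer: valid


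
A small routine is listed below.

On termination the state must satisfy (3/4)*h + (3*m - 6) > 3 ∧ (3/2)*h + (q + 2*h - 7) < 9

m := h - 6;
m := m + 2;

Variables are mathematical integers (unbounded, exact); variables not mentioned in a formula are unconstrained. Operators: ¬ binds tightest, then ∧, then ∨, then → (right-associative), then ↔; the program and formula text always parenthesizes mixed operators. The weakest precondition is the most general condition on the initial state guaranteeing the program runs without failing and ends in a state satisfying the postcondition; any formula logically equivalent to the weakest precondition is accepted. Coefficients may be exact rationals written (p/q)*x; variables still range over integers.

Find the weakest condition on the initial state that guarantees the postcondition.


Working backward. After the program, the postcondition (3/4)*h + (3*m - 6) > 3 ∧ (3/2)*h + (q + 2*h - 7) < 9 must hold; in canonical form it is (3/4)*h + 3*m > 9 ∧ (7/2)*h + q < 16.
Before m := m + 2: (3/4)*h + 3*m > 3 ∧ (7/2)*h + q < 16
Before m := h - 6: (15/4)*h > 21 ∧ (7/2)*h + q < 16
Answer: WP = (15/4)*h > 21 ∧ (7/2)*h + q < 16


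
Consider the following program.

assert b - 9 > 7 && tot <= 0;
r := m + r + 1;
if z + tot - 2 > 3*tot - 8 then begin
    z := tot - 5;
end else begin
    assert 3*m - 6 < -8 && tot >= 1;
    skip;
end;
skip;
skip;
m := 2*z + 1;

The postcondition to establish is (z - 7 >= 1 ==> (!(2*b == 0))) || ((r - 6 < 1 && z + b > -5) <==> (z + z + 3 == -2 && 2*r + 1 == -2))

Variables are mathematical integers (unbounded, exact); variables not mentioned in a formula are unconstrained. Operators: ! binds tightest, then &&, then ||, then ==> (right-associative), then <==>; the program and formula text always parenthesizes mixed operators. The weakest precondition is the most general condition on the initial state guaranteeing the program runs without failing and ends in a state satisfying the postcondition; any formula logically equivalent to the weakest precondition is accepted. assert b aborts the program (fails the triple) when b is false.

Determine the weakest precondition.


Working backward. After the program, the postcondition (z - 7 >= 1 ==> (!(2*b == 0))) || ((r - 6 < 1 && z + b > -5) <==> (z + z + 3 == -2 && 2*r + 1 == -2)) must hold; in canonical form it is (z >= 8 ==> (!(2*b == 0))) || ((r < 7 && b + z > -5) <==> (2*z == -5 && 2*r == -3)).
Before m := 2*z + 1: (z >= 8 ==> (!(2*b == 0))) || ((r < 7 && b + z > -5) <==> (2*z == -5 && 2*r == -3))
Before skip: (z >= 8 ==> (!(2*b == 0))) || ((r < 7 && b + z > -5) <==> (2*z == -5 && 2*r == -3))
Before skip: (z >= 8 ==> (!(2*b == 0))) || ((r < 7 && b + z > -5) <==> (2*z == -5 && 2*r == -3))
Then branch requires (tot >= 13 ==> (!(2*b == 0))) || ((r < 7 && b + tot > 0) <==> (2*tot == 5 && 2*r == -3)); else branch requires 3*m < -2 && tot >= 1 && ((z >= 8 ==> (!(2*b == 0))) || ((r < 7 && b + z > -5) <==> (2*z == -5 && 2*r == -3))).
Before the if: (z > 2*tot - 6 ==> ((tot >= 13 ==> (!(2*b == 0))) || ((r < 7 && b + tot > 0) <==> (2*tot == 5 && 2*r == -3)))) && ((!(z > 2*tot - 6)) ==> (3*m < -2 && tot >= 1 && ((z >= 8 ==> (!(2*b == 0))) || ((r < 7 && b + z > -5) <==> (2*z == -5 && 2*r == -3)))))
Before r := m + r + 1: (z > 2*tot - 6 ==> ((tot >= 13 ==> (!(2*b == 0))) || ((m + r < 6 && b + tot > 0) <==> (2*tot == 5 && 2*m + 2*r == -5)))) && ((!(z > 2*tot - 6)) ==> (3*m < -2 && tot >= 1 && ((z >= 8 ==> (!(2*b == 0))) || ((m + r < 6 && b + z > -5) <==> (2*z == -5 && 2*m + 2*r == -5)))))
Before assert b - 9 > 7 && tot <= 0: b > 16 && tot <= 0 && (z > 2*tot - 6 ==> ((tot >= 13 ==> (!(2*b == 0))) || ((m + r < 6 && b + tot > 0) <==> (2*tot == 5 && 2*m + 2*r == -5)))) && ((!(z > 2*tot - 6)) ==> (3*m < -2 && tot >= 1 && ((z >= 8 ==> (!(2*b == 0))) || ((m + r < 6 && b + z > -5) <==> (2*z == -5 && 2*m + 2*r == -5)))))
Answer: WP = b > 16 && tot <= 0 && (z > 2*tot - 6 ==> ((tot >= 13 ==> (!(2*b == 0))) || ((m + r < 6 && b + tot > 0) <==> (2*tot == 5 && 2*m + 2*r == -5)))) && ((!(z > 2*tot - 6)) ==> (3*m < -2 && tot >= 1 && ((z >= 8 ==> (!(2*b == 0))) || ((m + r < 6 && b + z > -5) <==> (2*z == -5 && 2*m + 2*r == -5)))))


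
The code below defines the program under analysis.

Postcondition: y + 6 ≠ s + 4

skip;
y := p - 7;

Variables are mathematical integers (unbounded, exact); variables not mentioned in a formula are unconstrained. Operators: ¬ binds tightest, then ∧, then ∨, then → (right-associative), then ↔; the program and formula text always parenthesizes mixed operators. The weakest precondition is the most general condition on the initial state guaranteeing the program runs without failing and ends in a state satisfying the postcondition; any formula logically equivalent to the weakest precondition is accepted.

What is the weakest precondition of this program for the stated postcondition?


Working backward. After the program, the postcondition y + 6 ≠ s + 4 must hold; in canonical form it is y ≠ s - 2.
Before y := p - 7: p ≠ s + 5
Before skip: p ≠ s + 5
Answer: WP = p ≠ s + 5


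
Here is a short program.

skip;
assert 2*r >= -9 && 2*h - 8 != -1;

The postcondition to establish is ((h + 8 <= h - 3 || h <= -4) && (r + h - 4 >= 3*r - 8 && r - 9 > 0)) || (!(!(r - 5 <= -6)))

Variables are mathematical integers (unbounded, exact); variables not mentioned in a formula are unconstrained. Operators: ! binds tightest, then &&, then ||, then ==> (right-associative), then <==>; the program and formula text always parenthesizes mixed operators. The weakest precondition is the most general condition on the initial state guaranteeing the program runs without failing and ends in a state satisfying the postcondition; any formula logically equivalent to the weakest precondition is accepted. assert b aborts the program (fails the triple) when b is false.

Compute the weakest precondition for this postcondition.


Working backward. After the program, the postcondition ((h + 8 <= h - 3 || h <= -4) && (r + h - 4 >= 3*r - 8 && r - 9 > 0)) || (!(!(r - 5 <= -6))) must hold; in canonical form it is (h <= -4 && h >= 2*r - 4 && r > 9) || r <= -1.
Before assert 2*r >= -9 && 2*h - 8 != -1: 2*r >= -9 && 2*h != 7 && ((h <= -4 && h >= 2*r - 4 && r > 9) || r <= -1)
Before skip: 2*r >= -9 && 2*h != 7 && ((h <= -4 && h >= 2*r - 4 && r > 9) || r <= -1)
Answer: WP = 2*r >= -9 && 2*h != 7 && ((h <= -4 && h >= 2*r - 4 && r > 9) || r <= -1)


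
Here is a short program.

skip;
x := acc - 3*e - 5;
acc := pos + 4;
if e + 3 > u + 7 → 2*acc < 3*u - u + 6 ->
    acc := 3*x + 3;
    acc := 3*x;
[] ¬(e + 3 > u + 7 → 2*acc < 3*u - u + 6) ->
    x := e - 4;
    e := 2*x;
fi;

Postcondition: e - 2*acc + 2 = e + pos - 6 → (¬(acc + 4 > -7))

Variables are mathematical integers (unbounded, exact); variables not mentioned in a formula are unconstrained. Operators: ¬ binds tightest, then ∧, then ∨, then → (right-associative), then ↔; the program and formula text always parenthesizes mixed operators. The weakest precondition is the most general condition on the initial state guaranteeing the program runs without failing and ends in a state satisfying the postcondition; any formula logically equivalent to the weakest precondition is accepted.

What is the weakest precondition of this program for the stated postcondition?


Working backward. After the program, the postcondition e - 2*acc + 2 = e + pos - 6 → (¬(acc + 4 > -7)) must hold; in canonical form it is 2*acc + pos = 8 → (¬(acc > -11)).
Then branch requires pos + 6*x = 8 → (¬(3*x > -11)); else branch requires 2*acc + pos = 8 → (¬(acc > -11)).
Before the if: ((e > u + 4 → 2*acc < 2*u + 6) → (pos + 6*x = 8 → (¬(3*x > -11)))) ∧ ((¬(e > u + 4 → 2*acc < 2*u + 6)) → (2*acc + pos = 8 → (¬(acc > -11))))
Before acc := pos + 4: ((e > u + 4 → 2*pos < 2*u - 2) → (pos + 6*x = 8 → (¬(3*x > -11)))) ∧ ((¬(e > u + 4 → 2*pos < 2*u - 2)) → (3*pos = 0 → (¬(pos > -15))))
Before x := acc - 3*e - 5: ((e > u + 4 → 2*pos < 2*u - 2) → (6*acc + pos = 18*e + 38 → (¬(3*acc > 9*e + 4)))) ∧ ((¬(e > u + 4 → 2*pos < 2*u - 2)) → (3*pos = 0 → (¬(pos > -15))))
Before skip: ((e > u + 4 → 2*pos < 2*u - 2) → (6*acc + pos = 18*e + 38 → (¬(3*acc > 9*e + 4)))) ∧ ((¬(e > u + 4 → 2*pos < 2*u - 2)) → (3*pos = 0 → (¬(pos > -15))))
Answer: WP = ((e > u + 4 → 2*pos < 2*u - 2) → (6*acc + pos = 18*e + 38 → (¬(3*acc > 9*e + 4)))) ∧ ((¬(e > u + 4 → 2*pos < 2*u - 2)) → (3*pos = 0 → (¬(pos > -15))))


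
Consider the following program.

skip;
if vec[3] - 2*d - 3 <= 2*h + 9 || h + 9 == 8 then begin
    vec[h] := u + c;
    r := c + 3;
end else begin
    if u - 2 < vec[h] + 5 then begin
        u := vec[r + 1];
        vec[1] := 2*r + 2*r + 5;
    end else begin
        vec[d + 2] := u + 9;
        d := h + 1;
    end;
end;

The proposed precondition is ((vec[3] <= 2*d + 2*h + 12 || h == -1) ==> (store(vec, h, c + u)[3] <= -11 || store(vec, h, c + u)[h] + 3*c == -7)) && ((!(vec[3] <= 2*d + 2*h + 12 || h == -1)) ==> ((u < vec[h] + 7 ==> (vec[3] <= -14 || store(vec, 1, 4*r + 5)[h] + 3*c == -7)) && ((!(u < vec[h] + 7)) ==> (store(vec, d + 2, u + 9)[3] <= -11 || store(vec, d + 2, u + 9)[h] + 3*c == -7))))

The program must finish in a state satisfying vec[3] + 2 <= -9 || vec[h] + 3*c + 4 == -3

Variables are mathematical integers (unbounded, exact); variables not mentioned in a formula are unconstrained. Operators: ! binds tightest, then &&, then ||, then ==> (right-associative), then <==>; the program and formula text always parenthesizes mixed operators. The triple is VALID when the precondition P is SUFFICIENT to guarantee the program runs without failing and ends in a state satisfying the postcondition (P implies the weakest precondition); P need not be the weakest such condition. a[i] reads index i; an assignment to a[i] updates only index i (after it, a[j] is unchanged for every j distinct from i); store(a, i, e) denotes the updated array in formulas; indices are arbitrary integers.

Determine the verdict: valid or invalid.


Working backward. After the program, the postcondition vec[3] + 2 <= -9 || vec[h] + 3*c + 4 == -3 must hold; in canonical form it is vec[3] <= -11 || vec[h] + 3*c == -7.
Then branch requires store(vec, h, c + u)[3] <= -11 || store(vec, h, c + u)[h] + 3*c == -7; else branch requires (u < vec[h] + 7 ==> (vec[3] <= -11 || store(vec, 1, 4*r + 5)[h] + 3*c == -7)) && ((!(u < vec[h] + 7)) ==> (store(vec, d + 2, u + 9)[3] <= -11 || store(vec, d + 2, u + 9)[h] + 3*c == -7)).
Before the if: ((vec[3] <= 2*d + 2*h + 12 || h == -1) ==> (store(vec, h, c + u)[3] <= -11 || store(vec, h, c + u)[h] + 3*c == -7)) && ((!(vec[3] <= 2*d + 2*h + 12 || h == -1)) ==> ((u < vec[h] + 7 ==> (vec[3] <= -11 || store(vec, 1, 4*r + 5)[h] + 3*c == -7)) && ((!(u < vec[h] + 7)) ==> (store(vec, d + 2, u + 9)[3] <= -11 || store(vec, d + 2, u + 9)[h] + 3*c == -7))))
Before skip: ((vec[3] <= 2*d + 2*h + 12 || h == -1) ==> (store(vec, h, c + u)[3] <= -11 || store(vec, h, c + u)[h] + 3*c == -7)) && ((!(vec[3] <= 2*d + 2*h + 12 || h == -1)) ==> ((u < vec[h] + 7 ==> (vec[3] <= -11 || store(vec, 1, 4*r + 5)[h] + 3*c == -7)) && ((!(u < vec[h] + 7)) ==> (store(vec, d + 2, u + 9)[3] <= -11 || store(vec, d + 2, u + 9)[h] + 3*c == -7))))
The weakest precondition is ((vec[3] <= 2*d + 2*h + 12 || h == -1) ==> (store(vec, h, c + u)[3] <= -11 || store(vec, h, c + u)[h] + 3*c == -7)) && ((!(vec[3] <= 2*d + 2*h + 12 || h == -1)) ==> ((u < vec[h] + 7 ==> (vec[3] <= -11 || store(vec, 1, 4*r + 5)[h] + 3*c == -7)) && ((!(u < vec[h] + 7)) ==> (store(vec, d + 2, u + 9)[3] <= -11 || store(vec, d + 2, u + 9)[h] + 3*c == -7)))).
Check whether ((vec[3] <= 2*d + 2*h + 12 || h == -1) ==> (store(vec, h, c + u)[3] <= -11 || store(vec, h, c + u)[h] + 3*c == -7)) && ((!(vec[3] <= 2*d + 2*h + 12 || h == -1)) ==> ((u < vec[h] + 7 ==> (vec[3] <= -14 || store(vec, 1, 4*r + 5)[h] + 3*c == -7)) && ((!(u < vec[h] + 7)) ==> (store(vec, d + 2, u + 9)[3] <= -11 || store(vec, d + 2, u + 9)[h] + 3*c == -7)))) implies it.
Every state satisfying the precondition satisfies the weakest precondition: the implication holds.
Answer: valid


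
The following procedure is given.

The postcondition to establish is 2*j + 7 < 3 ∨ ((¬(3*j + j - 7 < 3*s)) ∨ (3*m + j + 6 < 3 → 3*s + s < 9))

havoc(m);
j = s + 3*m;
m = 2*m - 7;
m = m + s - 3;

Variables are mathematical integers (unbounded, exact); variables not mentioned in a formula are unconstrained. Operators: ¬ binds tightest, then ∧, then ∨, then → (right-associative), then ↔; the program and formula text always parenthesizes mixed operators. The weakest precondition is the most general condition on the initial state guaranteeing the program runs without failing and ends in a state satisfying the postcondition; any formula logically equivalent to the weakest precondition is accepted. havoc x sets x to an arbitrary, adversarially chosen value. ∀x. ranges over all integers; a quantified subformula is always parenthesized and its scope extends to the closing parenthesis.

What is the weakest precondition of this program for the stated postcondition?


Working backward. After the program, the postcondition 2*j + 7 < 3 ∨ ((¬(3*j + j - 7 < 3*s)) ∨ (3*m + j + 6 < 3 → 3*s + s < 9)) must hold; in canonical form it is 2*j < -4 ∨ (¬(4*j < 3*s + 7)) ∨ (j + 3*m < -3 → 4*s < 9).
Before m := m + s - 3: 2*j < -4 ∨ (¬(4*j < 3*s + 7)) ∨ (j + 3*m + 3*s < 6 → 4*s < 9)
Before m := 2*m - 7: 2*j < -4 ∨ (¬(4*j < 3*s + 7)) ∨ (j + 6*m + 3*s < 27 → 4*s < 9)
Before j := s + 3*m: 6*m + 2*s < -4 ∨ (¬(12*m + s < 7)) ∨ (9*m + 4*s < 27 → 4*s < 9)
Before havoc m: ∀m_1. (6*m_1 + 2*s < -4 ∨ (¬(12*m_1 + s < 7)) ∨ (9*m_1 + 4*s < 27 → 4*s < 9))
Answer: WP = ∀m_1. (6*m_1 + 2*s < -4 ∨ (¬(12*m_1 + s < 7)) ∨ (9*m_1 + 4*s < 27 → 4*s < 9))
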